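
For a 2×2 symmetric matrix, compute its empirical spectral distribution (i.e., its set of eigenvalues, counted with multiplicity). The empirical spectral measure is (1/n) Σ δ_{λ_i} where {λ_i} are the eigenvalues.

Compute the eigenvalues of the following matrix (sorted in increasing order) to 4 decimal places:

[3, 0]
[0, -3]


Since M is real symmetric, both eigenvalues are real; they are the roots of det(λI − M) = λ² − (tr M) λ + det M.
tr M = 3 + (-3) = 0.
det M = 3·(-3) − 0² = -9 − 0 = -9.
Characteristic polynomial: λ² − 9 = 0.
Discriminant Δ = (tr M)² − 4·det M = 0 − (-36) = 36; √Δ = 6.000000.
λ = (tr M ± √Δ)/2 = (0 ± 6.000000)/2, giving (tr M − √Δ)/2 = -3.0000 and (tr M + √Δ)/2 = 3.0000.

Eigenvalues sorted in increasing order: [-3.0000, 3.0000].


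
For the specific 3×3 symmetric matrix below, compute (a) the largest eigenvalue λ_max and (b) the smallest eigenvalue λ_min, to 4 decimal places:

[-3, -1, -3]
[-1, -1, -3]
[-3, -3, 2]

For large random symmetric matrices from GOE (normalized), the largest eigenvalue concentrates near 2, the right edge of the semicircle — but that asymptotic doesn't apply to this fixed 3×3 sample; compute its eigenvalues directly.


Since M is real symmetric, all three eigenvalues are real; they are the roots of det(λI − M) = λ³ − (tr M) λ² + s λ − det M, where s is the sum of the principal 2×2 minors.
tr M = -3 + (-1) + 2 = -2.
s = ((-3)·(-1) − (-1)²) + ((-3)·2 − (-3)²) + ((-1)·2 − (-3)²) = 2 + (-15) + (-11) = -24.
det M (expand along row 1) = (-3)·(-11) − (-1)·(-11) + (-3)·0 = 22.
Characteristic polynomial: λ³ + 2λ² − 24λ − 22 = 0.
Substitute λ = y + (tr M)/3 = y − 0.666667 to remove the quadratic term: y³ + p·y + q = 0 with p = s − (tr M)²/3 = -25.333333 and q = −2(tr M)³/27 + (tr M)·s/3 − det M = -5.407407.
Three real roots ⇒ use the trigonometric (Viète) form: r = 2√(−p/3) = 5.811865, φ = arccos(3q/(p·r)) = arccos(0.110180) = 1.460392 rad.
y_k = r·cos(φ/3 − 2πk/3) for k = 0, 1, 2 gives y = 5.136733, -0.213836, -4.922897.
λ_k = y_k − 0.666667 gives λ = 4.4701, -0.8805, -5.5896 (check: the sum is -2.0000 = tr M).

Hence λ_max = 4.4701 and λ_min = -5.5896.


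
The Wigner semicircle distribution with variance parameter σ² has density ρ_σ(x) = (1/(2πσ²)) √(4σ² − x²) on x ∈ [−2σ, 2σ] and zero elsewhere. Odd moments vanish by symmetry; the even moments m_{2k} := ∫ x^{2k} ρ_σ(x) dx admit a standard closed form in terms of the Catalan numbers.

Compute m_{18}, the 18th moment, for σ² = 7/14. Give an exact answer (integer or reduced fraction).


By the scaled semicircle moment identity, m_{2k} = σ^{2k} · C_k with k = 9.
C_9 = (1/(k+1)) · C(2k, k) = (1/10) · C(18, 9) = (1/10) · 48620 = 4862.
σ^{2k} = (σ²)^k = (7/14)^9 = 1/512.

Therefore m_{18} = σ^{18} · C_9 = (1/512) · 4862 = 2431/256.


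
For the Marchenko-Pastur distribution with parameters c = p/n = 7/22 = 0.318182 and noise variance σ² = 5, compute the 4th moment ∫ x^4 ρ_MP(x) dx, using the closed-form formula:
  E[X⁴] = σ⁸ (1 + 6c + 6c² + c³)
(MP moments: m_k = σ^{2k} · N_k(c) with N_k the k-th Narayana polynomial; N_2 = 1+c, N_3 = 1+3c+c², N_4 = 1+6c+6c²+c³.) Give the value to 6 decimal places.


E[X⁴] = σ⁸ (1 + 6c + 6c² + c³) (fourth MP moment). With σ² = 5 (so σ⁸ = 625) and c = 7/22 = 0.318182: E[X⁴] = 625 · (1 + 6·0.318182 + 6·(0.318182)² + (0.318182)³) = 625 · 3.548742.

So E[X^4] = 2217.963467.


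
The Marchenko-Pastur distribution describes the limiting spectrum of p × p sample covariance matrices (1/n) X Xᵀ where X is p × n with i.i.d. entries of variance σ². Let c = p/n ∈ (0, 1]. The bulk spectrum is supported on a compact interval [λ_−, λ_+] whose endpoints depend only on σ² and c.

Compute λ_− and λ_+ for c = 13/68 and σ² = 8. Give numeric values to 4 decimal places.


c = 13/68 = 0.191176; √c = 0.437237.
λ_− = σ² (1 − √c)² = 8 · (1 − 0.437237)² = 8 · (0.562763)² = 2.533615.
λ_+ = σ² (1 + √c)² = 8 · (1 + 0.437237)² = 8 · (1.437237)² = 16.525209.

Rounded to 4 decimal places: λ_− ≈ 2.5336, λ_+ ≈ 16.5252.


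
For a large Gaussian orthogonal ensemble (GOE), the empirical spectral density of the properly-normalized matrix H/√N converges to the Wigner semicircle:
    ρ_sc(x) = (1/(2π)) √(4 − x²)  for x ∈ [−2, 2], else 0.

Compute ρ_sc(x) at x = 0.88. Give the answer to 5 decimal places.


ρ_sc(x) = (1/(2π)) √(4 − x²). With x = 0.88:
  4 − x² = 4 − (0.88)² = 4 − 0.774400 = 3.225600.
  √(4 − x²) = 1.795996.
  1/(2π) = 0.159155.
  ρ_sc(0.88) = 0.159155 · 1.795996 = 0.285842.

Rounded to 5 decimal places: ρ_sc(0.88) ≈ 0.28584.


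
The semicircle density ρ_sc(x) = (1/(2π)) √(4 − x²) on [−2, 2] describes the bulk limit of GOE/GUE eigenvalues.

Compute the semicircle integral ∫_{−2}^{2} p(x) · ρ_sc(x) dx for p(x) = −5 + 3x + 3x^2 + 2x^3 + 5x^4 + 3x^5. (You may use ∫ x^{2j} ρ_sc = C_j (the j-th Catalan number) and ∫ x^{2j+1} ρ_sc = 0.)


Write p(x) = Σ a_i x^i, split into monomials and integrate each against ρ_sc separately.
Using ∫ x^{2j} ρ_sc = C_j = (1/(j+1)) C(2j, j) (Catalan numbers) and ∫ x^{2j+1} ρ_sc = 0 (odd monomials vanish by symmetry):
  i = 0 (even): a_0 · C_{0} = -5 · 1 = -5
  i = 1 (odd): ∫ x^1 ρ_sc = 0 (vanishes)
  i = 2 (even): a_2 · C_{1} = 3 · 1 = 3
  i = 3 (odd): ∫ x^3 ρ_sc = 0 (vanishes)
  i = 4 (even): a_4 · C_{2} = 5 · 2 = 10
  i = 5 (odd): ∫ x^5 ρ_sc = 0 (vanishes)

Summing the contributions: ∫_{−2}^{2} p(x) ρ_sc(x) dx = (-5) + 3 + 10 = 8.


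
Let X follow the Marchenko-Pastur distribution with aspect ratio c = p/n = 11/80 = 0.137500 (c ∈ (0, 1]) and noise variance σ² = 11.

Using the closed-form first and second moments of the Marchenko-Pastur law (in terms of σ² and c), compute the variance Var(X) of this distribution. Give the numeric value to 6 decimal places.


Recall the MP moments m_1 = E[X] = σ² and m_2 = E[X²] = σ⁴ (1 + c).
m_1 = E[X] = σ² = 11, so m_1² = 121.
m_2 = E[X²] = σ⁴ (1 + c) = 121 · (1 + 0.137500) = 121 · 1.137500 = 137.637500.
(Note m_2 − m_1² simplifies to c · σ⁴ = 0.137500 · 121.)

Var(X) = m_2 − m_1² = 137.637500 − 121 = 16.637500.


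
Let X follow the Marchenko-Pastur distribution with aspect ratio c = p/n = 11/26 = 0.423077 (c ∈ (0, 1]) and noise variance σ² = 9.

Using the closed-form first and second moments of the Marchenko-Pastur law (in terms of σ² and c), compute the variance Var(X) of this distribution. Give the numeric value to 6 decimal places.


Recall the MP moments m_1 = E[X] = σ² and m_2 = E[X²] = σ⁴ (1 + c).
m_1 = E[X] = σ² = 9, so m_1² = 81.
m_2 = E[X²] = σ⁴ (1 + c) = 81 · (1 + 0.423077) = 81 · 1.423077 = 115.269231.
(Note m_2 − m_1² simplifies to c · σ⁴ = 0.423077 · 81.)

Var(X) = m_2 − m_1² = 115.269231 − 81 = 34.269231.


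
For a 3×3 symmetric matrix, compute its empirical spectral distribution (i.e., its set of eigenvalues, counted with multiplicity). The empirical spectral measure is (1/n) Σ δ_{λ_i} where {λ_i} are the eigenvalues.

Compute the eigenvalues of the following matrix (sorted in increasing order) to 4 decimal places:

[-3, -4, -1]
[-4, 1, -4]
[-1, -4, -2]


Since M is real symmetric, all three eigenvalues are real; they are the roots of det(λI − M) = λ³ − (tr M) λ² + s λ − det M, where s is the sum of the principal 2×2 minors.
tr M = -3 + 1 + (-2) = -4.
s = ((-3)·1 − (-4)²) + ((-3)·(-2) − (-1)²) + (1·(-2) − (-4)²) = -19 + 5 + (-18) = -32.
det M (expand along row 1) = (-3)·(-18) − (-4)·4 + (-1)·17 = 53.
Characteristic polynomial: λ³ + 4λ² − 32λ − 53 = 0.
Substitute λ = y + (tr M)/3 = y − 1.333333 to remove the quadratic term: y³ + p·y + q = 0 with p = s − (tr M)²/3 = -37.333333 and q = −2(tr M)³/27 + (tr M)·s/3 − det M = -5.592593.
Three real roots ⇒ use the trigonometric (Viète) form: r = 2√(−p/3) = 7.055337, φ = arccos(3q/(p·r)) = arccos(0.063697) = 1.507056 rad.
y_k = r·cos(φ/3 − 2πk/3) for k = 0, 1, 2 gives y = 6.183668, -0.149892, -6.033776.
λ_k = y_k − 1.333333 gives λ = 4.8503, -1.4832, -7.3671 (check: the sum is -4.0000 = tr M).

Eigenvalues sorted in increasing order: [-7.3671, -1.4832, 4.8503].


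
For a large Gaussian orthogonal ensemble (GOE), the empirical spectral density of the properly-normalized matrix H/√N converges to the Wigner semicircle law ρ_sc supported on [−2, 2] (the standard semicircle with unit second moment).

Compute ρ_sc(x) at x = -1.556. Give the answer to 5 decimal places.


ρ_sc(x) = (1/(2π)) √(4 − x²). With x = -1.556:
  4 − x² = 4 − (-1.556)² = 4 − 2.421136 = 1.578864.
  √(4 − x²) = 1.256529.
  1/(2π) = 0.159155.
  ρ_sc(-1.556) = 0.159155 · 1.256529 = 0.199983.

Rounded to 5 decimal places: ρ_sc(-1.556) ≈ 0.19998.


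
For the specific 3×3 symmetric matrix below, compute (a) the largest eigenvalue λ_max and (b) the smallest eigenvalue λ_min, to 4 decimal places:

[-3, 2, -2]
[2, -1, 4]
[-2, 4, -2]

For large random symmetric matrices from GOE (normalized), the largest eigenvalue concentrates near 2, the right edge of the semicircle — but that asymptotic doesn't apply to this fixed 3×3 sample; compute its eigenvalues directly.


Since M is real symmetric, all three eigenvalues are real; they are the roots of det(λI − M) = λ³ − (tr M) λ² + s λ − det M, where s is the sum of the principal 2×2 minors.
tr M = -3 + (-1) + (-2) = -6.
s = ((-3)·(-1) − 2²) + ((-3)·(-2) − (-2)²) + ((-1)·(-2) − 4²) = -1 + 2 + (-14) = -13.
det M (expand along row 1) = (-3)·(-14) − 2·4 + (-2)·6 = 22.
Characteristic polynomial: λ³ + 6λ² − 13λ − 22 = 0.
Substitute λ = y + (tr M)/3 = y − 2.000000 to remove the quadratic term: y³ + p·y + q = 0 with p = s − (tr M)²/3 = -25.000000 and q = −2(tr M)³/27 + (tr M)·s/3 − det M = 20.000000.
Three real roots ⇒ use the trigonometric (Viète) form: r = 2√(−p/3) = 5.773503, φ = arccos(3q/(p·r)) = arccos(-0.415692) = 1.999500 rad.
y_k = r·cos(φ/3 − 2πk/3) for k = 0, 1, 2 gives y = 4.537917, 0.822236, -5.360153.
λ_k = y_k − 2.000000 gives λ = 2.5379, -1.1778, -7.3602 (check: the sum is -6.0000 = tr M).

Hence λ_max = 2.5379 and λ_min = -7.3602.


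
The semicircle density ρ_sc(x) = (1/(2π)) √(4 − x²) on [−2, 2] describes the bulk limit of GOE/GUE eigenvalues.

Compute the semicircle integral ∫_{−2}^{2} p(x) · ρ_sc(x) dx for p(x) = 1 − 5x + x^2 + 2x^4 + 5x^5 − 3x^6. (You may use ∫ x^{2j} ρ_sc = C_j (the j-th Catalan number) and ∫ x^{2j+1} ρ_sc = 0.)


Write p(x) = Σ a_i x^i, split into monomials and integrate each against ρ_sc separately.
Using ∫ x^{2j} ρ_sc = C_j = (1/(j+1)) C(2j, j) (Catalan numbers) and ∫ x^{2j+1} ρ_sc = 0 (odd monomials vanish by symmetry):
  i = 0 (even): a_0 · C_{0} = 1 · 1 = 1
  i = 1 (odd): ∫ x^1 ρ_sc = 0 (vanishes)
  i = 2 (even): a_2 · C_{1} = 1 · 1 = 1
  i = 4 (even): a_4 · C_{2} = 2 · 2 = 4
  i = 5 (odd): ∫ x^5 ρ_sc = 0 (vanishes)
  i = 6 (even): a_6 · C_{3} = -3 · 5 = -15

Summing the contributions: ∫_{−2}^{2} p(x) ρ_sc(x) dx = 1 + 1 + 4 + (-15) = -9.


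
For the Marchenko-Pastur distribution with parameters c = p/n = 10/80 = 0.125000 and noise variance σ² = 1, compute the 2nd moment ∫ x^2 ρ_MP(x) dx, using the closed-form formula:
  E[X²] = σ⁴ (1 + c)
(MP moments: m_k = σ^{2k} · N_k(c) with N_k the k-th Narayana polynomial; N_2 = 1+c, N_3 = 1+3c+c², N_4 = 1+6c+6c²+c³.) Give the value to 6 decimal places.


E[X²] = σ⁴ (1 + c) (second MP moment). With σ² = 1 (so σ⁴ = 1) and c = 10/80 = 0.125000: E[X²] = 1 · (1 + 0.125000) = 1 · 1.125000.

So E[X^2] = 1.125000.


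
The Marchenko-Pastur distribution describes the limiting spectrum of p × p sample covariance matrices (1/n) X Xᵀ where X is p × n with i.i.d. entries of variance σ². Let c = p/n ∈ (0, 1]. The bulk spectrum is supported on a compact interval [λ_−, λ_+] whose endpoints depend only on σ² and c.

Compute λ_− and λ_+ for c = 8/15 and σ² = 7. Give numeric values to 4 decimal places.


c = 8/15 = 0.533333; √c = 0.730297.
λ_− = σ² (1 − √c)² = 7 · (1 − 0.730297)² = 7 · (0.269703)² = 0.509179.
λ_+ = σ² (1 + √c)² = 7 · (1 + 0.730297)² = 7 · (1.730297)² = 20.957488.

Rounded to 4 decimal places: λ_− ≈ 0.5092, λ_+ ≈ 20.9575.


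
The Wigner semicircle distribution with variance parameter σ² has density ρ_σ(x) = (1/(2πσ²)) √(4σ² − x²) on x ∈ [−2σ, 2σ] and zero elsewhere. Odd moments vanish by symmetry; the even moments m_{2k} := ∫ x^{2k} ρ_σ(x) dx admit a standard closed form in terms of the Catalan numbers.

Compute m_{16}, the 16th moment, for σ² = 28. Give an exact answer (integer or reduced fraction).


By the scaled semicircle moment identity, m_{2k} = σ^{2k} · C_k with k = 8.
C_8 = (1/(k+1)) · C(2k, k) = (1/9) · C(16, 8) = (1/9) · 12870 = 1430.
σ^{2k} = (σ²)^k = (28)^8 = 377801998336.

Therefore m_{16} = σ^{16} · C_8 = 377801998336 · 1430 = 540256857620480.


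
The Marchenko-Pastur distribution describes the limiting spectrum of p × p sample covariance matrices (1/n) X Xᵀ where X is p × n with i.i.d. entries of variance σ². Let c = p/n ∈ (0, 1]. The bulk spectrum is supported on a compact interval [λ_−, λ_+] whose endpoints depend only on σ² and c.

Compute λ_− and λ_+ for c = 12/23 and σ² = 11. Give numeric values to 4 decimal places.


c = 12/23 = 0.521739; √c = 0.722315.
λ_− = σ² (1 − √c)² = 11 · (1 − 0.722315)² = 11 · (0.277685)² = 0.848198.
λ_+ = σ² (1 + √c)² = 11 · (1 + 0.722315)² = 11 · (1.722315)² = 32.630063.

Rounded to 4 decimal places: λ_− ≈ 0.8482, λ_+ ≈ 32.6301.


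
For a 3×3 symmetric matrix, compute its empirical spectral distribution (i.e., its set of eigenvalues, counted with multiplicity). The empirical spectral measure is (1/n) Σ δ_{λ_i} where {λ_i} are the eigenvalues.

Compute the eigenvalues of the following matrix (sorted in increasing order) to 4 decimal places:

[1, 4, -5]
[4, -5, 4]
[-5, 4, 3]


Since M is real symmetric, all three eigenvalues are real; they are the roots of det(λI − M) = λ³ − (tr M) λ² + s λ − det M, where s is the sum of the principal 2×2 minors.
tr M = 1 + (-5) + 3 = -1.
s = (1·(-5) − 4²) + (1·3 − (-5)²) + ((-5)·3 − 4²) = -21 + (-22) + (-31) = -74.
det M (expand along row 1) = 1·(-31) − 4·32 + (-5)·(-9) = -114.
Characteristic polynomial: λ³ + λ² − 74λ + 114 = 0.
Substitute λ = y + (tr M)/3 = y − 0.333333 to remove the quadratic term: y³ + p·y + q = 0 with p = s − (tr M)²/3 = -74.333333 and q = −2(tr M)³/27 + (tr M)·s/3 − det M = 138.740741.
Three real roots ⇒ use the trigonometric (Viète) form: r = 2√(−p/3) = 9.955456, φ = arccos(3q/(p·r)) = arccos(-0.562446) = 2.168137 rad.
y_k = r·cos(φ/3 − 2πk/3) for k = 0, 1, 2 gives y = 7.466737, 1.969194, -9.435930.
λ_k = y_k − 0.333333 gives λ = 7.1334, 1.6359, -9.7693 (check: the sum is -1.0000 = tr M).

Eigenvalues sorted in increasing order: [-9.7693, 1.6359, 7.1334].


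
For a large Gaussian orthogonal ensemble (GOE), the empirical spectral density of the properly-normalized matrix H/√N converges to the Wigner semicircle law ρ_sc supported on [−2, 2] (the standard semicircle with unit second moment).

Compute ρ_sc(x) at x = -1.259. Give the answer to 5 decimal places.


ρ_sc(x) = (1/(2π)) √(4 − x²). With x = -1.259:
  4 − x² = 4 − (-1.259)² = 4 − 1.585081 = 2.414919.
  √(4 − x²) = 1.554001.
  1/(2π) = 0.159155.
  ρ_sc(-1.259) = 0.159155 · 1.554001 = 0.247327.

Rounded to 5 decimal places: ρ_sc(-1.259) ≈ 0.24733.


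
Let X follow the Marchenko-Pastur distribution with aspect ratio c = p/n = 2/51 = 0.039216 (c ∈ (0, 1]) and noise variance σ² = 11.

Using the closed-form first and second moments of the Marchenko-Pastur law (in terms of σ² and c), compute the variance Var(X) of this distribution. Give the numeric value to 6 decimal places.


Recall the MP moments m_1 = E[X] = σ² and m_2 = E[X²] = σ⁴ (1 + c).
m_1 = E[X] = σ² = 11, so m_1² = 121.
m_2 = E[X²] = σ⁴ (1 + c) = 121 · (1 + 0.039216) = 121 · 1.039216 = 125.745098.
(Note m_2 − m_1² simplifies to c · σ⁴ = 0.039216 · 121.)

Var(X) = m_2 − m_1² = 125.745098 − 121 = 4.745098.


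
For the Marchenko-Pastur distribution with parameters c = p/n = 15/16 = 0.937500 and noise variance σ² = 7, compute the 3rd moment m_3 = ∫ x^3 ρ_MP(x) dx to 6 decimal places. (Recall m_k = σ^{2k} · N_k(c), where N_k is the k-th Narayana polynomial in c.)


E[X³] = σ⁶ (1 + 3c + c²) (third MP moment). With σ² = 7 (so σ⁶ = 343) and c = 15/16 = 0.937500: E[X³] = 343 · (1 + 3·0.937500 + (0.937500)²) = 343 · 4.691406.

So E[X^3] = 1609.152344.


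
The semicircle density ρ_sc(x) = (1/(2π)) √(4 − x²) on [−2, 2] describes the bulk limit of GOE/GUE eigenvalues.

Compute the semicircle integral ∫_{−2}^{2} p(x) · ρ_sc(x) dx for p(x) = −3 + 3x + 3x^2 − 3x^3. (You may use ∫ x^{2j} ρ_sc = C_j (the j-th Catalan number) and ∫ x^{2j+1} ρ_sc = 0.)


Write p(x) = Σ a_i x^i, split into monomials and integrate each against ρ_sc separately.
Using ∫ x^{2j} ρ_sc = C_j = (1/(j+1)) C(2j, j) (Catalan numbers) and ∫ x^{2j+1} ρ_sc = 0 (odd monomials vanish by symmetry):
  i = 0 (even): a_0 · C_{0} = -3 · 1 = -3
  i = 1 (odd): ∫ x^1 ρ_sc = 0 (vanishes)
  i = 2 (even): a_2 · C_{1} = 3 · 1 = 3
  i = 3 (odd): ∫ x^3 ρ_sc = 0 (vanishes)

Summing the contributions: ∫_{−2}^{2} p(x) ρ_sc(x) dx = (-3) + 3 = 0.


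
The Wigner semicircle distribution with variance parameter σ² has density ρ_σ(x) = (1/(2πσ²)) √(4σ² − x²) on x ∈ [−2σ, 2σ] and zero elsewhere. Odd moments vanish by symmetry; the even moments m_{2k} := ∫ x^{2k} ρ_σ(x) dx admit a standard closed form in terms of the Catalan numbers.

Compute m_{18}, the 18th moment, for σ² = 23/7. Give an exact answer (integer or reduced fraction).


By the scaled semicircle moment identity, m_{2k} = σ^{2k} · C_k with k = 9.
C_9 = (1/(k+1)) · C(2k, k) = (1/10) · C(18, 9) = (1/10) · 48620 = 4862.
σ^{2k} = (σ²)^k = (23/7)^9 = 1801152661463/40353607.

Therefore m_{18} = σ^{18} · C_9 = (1801152661463/40353607) · 4862 = 8757204240033106/40353607.


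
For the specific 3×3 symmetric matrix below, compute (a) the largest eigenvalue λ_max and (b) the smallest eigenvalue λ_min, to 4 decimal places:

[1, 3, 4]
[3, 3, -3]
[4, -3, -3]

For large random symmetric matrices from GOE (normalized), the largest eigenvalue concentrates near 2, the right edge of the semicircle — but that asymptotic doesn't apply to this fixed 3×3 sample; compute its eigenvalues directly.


Since M is real symmetric, all three eigenvalues are real; they are the roots of det(λI − M) = λ³ − (tr M) λ² + s λ − det M, where s is the sum of the principal 2×2 minors.
tr M = 1 + 3 + (-3) = 1.
s = (1·3 − 3²) + (1·(-3) − 4²) + (3·(-3) − (-3)²) = -6 + (-19) + (-18) = -43.
det M (expand along row 1) = 1·(-18) − 3·3 + 4·(-21) = -111.
Characteristic polynomial: λ³ − λ² − 43λ + 111 = 0.
Substitute λ = y + (tr M)/3 = y + 0.333333 to remove the quadratic term: y³ + p·y + q = 0 with p = s − (tr M)²/3 = -43.333333 and q = −2(tr M)³/27 + (tr M)·s/3 − det M = 96.592593.
Three real roots ⇒ use the trigonometric (Viète) form: r = 2√(−p/3) = 7.601170, φ = arccos(3q/(p·r)) = arccos(-0.879757) = 2.646146 rad.
y_k = r·cos(φ/3 − 2πk/3) for k = 0, 1, 2 gives y = 4.831081, 2.666667, -7.497747.
λ_k = y_k + 0.333333 gives λ = 5.1644, 3.0000, -7.1644 (check: the sum is 1.0000 = tr M).

Hence λ_max = 5.1644 and λ_min = -7.1644.


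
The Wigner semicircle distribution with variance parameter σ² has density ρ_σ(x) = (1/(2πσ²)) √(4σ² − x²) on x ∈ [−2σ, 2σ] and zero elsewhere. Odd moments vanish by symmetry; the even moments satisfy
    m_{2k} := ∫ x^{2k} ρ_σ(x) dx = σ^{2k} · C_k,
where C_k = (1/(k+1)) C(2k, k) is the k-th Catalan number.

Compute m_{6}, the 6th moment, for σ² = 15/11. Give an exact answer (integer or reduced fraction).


By the scaled semicircle moment identity, m_{2k} = σ^{2k} · C_k with k = 3.
C_3 = (1/(k+1)) · C(2k, k) = (1/4) · C(6, 3) = (1/4) · 20 = 5.
σ^{2k} = (σ²)^k = (15/11)^3 = 3375/1331.

Therefore m_{6} = σ^{6} · C_3 = (3375/1331) · 5 = 16875/1331.


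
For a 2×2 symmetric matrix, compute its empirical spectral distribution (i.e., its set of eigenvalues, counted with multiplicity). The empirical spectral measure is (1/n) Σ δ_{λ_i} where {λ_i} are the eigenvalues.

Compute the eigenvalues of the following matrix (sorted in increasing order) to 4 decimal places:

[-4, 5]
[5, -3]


Since M is real symmetric, both eigenvalues are real; they are the roots of det(λI − M) = λ² − (tr M) λ + det M.
tr M = -4 + (-3) = -7.
det M = (-4)·(-3) − 5² = 12 − 25 = -13.
Characteristic polynomial: λ² + 7λ − 13 = 0.
Discriminant Δ = (tr M)² − 4·det M = 49 − (-52) = 101; √Δ = 10.049876.
λ = (tr M ± √Δ)/2 = (-7 ± 10.049876)/2, giving (tr M − √Δ)/2 = -8.5249 and (tr M + √Δ)/2 = 1.5249.

Eigenvalues sorted in increasing order: [-8.5249, 1.5249].


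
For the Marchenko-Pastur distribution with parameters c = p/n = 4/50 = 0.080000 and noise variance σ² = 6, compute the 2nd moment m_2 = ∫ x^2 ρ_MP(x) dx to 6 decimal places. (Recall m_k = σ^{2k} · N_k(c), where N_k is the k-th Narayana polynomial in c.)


E[X²] = σ⁴ (1 + c) (second MP moment). With σ² = 6 (so σ⁴ = 36) and c = 4/50 = 0.080000: E[X²] = 36 · (1 + 0.080000) = 36 · 1.080000.

So E[X^2] = 38.880000.


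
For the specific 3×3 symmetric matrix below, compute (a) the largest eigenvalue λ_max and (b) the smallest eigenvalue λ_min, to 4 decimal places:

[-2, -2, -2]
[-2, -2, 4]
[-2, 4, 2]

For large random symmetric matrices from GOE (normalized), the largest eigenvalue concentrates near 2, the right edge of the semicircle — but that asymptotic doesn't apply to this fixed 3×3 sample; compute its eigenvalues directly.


Since M is real symmetric, all three eigenvalues are real; they are the roots of det(λI − M) = λ³ − (tr M) λ² + s λ − det M, where s is the sum of the principal 2×2 minors.
tr M = -2 + (-2) + 2 = -2.
s = ((-2)·(-2) − (-2)²) + ((-2)·2 − (-2)²) + ((-2)·2 − 4²) = 0 + (-8) + (-20) = -28.
det M (expand along row 1) = (-2)·(-20) − (-2)·4 + (-2)·(-12) = 72.
Characteristic polynomial: λ³ + 2λ² − 28λ − 72 = 0.
Substitute λ = y + (tr M)/3 = y − 0.666667 to remove the quadratic term: y³ + p·y + q = 0 with p = s − (tr M)²/3 = -29.333333 and q = −2(tr M)³/27 + (tr M)·s/3 − det M = -52.740741.
Three real roots ⇒ use the trigonometric (Viète) form: r = 2√(−p/3) = 6.253888, φ = arccos(3q/(p·r)) = arccos(0.862494) = 0.530619 rad.
y_k = r·cos(φ/3 − 2πk/3) for k = 0, 1, 2 gives y = 6.156319, -2.125197, -4.031122.
λ_k = y_k − 0.666667 gives λ = 5.4897, -2.7919, -4.6978 (check: the sum is -2.0000 = tr M).

Hence λ_max = 5.4897 and λ_min = -4.6978.


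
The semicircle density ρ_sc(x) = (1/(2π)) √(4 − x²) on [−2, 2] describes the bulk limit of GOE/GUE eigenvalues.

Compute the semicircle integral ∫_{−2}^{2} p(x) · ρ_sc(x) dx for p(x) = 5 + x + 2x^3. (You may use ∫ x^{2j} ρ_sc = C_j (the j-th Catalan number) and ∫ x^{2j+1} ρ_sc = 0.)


Write p(x) = Σ a_i x^i, split into monomials and integrate each against ρ_sc separately.
Using ∫ x^{2j} ρ_sc = C_j = (1/(j+1)) C(2j, j) (Catalan numbers) and ∫ x^{2j+1} ρ_sc = 0 (odd monomials vanish by symmetry):
  i = 0 (even): a_0 · C_{0} = 5 · 1 = 5
  i = 1 (odd): ∫ x^1 ρ_sc = 0 (vanishes)
  i = 3 (odd): ∫ x^3 ρ_sc = 0 (vanishes)

Summing the contributions: ∫_{−2}^{2} p(x) ρ_sc(x) dx = 5.


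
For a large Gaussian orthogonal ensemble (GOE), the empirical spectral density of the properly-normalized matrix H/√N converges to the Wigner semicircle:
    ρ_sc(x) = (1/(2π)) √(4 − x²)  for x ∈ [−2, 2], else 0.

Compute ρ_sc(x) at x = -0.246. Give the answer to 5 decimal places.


ρ_sc(x) = (1/(2π)) √(4 − x²). With x = -0.246:
  4 − x² = 4 − (-0.246)² = 4 − 0.060516 = 3.939484.
  √(4 − x²) = 1.984813.
  1/(2π) = 0.159155.
  ρ_sc(-0.246) = 0.159155 · 1.984813 = 0.315893.

Rounded to 5 decimal places: ρ_sc(-0.246) ≈ 0.31589.


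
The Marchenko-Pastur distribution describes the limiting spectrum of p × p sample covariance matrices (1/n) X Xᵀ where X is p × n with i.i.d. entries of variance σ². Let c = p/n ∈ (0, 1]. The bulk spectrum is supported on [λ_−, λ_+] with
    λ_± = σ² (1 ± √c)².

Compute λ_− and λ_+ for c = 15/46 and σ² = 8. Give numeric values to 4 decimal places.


c = 15/46 = 0.326087; √c = 0.571040.
λ_− = σ² (1 − √c)² = 8 · (1 − 0.571040)² = 8 · (0.428960)² = 1.472052.
λ_+ = σ² (1 + √c)² = 8 · (1 + 0.571040)² = 8 · (1.571040)² = 19.745340.

Rounded to 4 decimal places: λ_− ≈ 1.4721, λ_+ ≈ 19.7453.


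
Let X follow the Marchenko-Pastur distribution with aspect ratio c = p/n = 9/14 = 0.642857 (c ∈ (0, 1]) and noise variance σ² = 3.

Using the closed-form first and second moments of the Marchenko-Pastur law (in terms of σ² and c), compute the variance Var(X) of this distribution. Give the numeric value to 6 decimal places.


Recall the MP moments m_1 = E[X] = σ² and m_2 = E[X²] = σ⁴ (1 + c).
m_1 = E[X] = σ² = 3, so m_1² = 9.
m_2 = E[X²] = σ⁴ (1 + c) = 9 · (1 + 0.642857) = 9 · 1.642857 = 14.785714.
(Note m_2 − m_1² simplifies to c · σ⁴ = 0.642857 · 9.)

Var(X) = m_2 − m_1² = 14.785714 − 9 = 5.785714.


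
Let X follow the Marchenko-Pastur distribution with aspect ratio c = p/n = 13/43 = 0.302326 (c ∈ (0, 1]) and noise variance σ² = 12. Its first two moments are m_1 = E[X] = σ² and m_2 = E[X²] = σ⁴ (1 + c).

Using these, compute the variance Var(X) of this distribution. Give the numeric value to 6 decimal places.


m_1 = E[X] = σ² = 12, so m_1² = 144.
m_2 = E[X²] = σ⁴ (1 + c) = 144 · (1 + 0.302326) = 144 · 1.302326 = 187.534884.
(Note m_2 − m_1² simplifies to c · σ⁴ = 0.302326 · 144.)

Var(X) = m_2 − m_1² = 187.534884 − 144 = 43.534884.


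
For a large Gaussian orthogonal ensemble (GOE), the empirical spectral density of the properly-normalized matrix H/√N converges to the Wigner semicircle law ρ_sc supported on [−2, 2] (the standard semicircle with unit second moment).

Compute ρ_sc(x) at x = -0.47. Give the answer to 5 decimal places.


ρ_sc(x) = (1/(2π)) √(4 − x²). With x = -0.47:
  4 − x² = 4 − (-0.47)² = 4 − 0.220900 = 3.779100.
  √(4 − x²) = 1.943991.
  1/(2π) = 0.159155.
  ρ_sc(-0.47) = 0.159155 · 1.943991 = 0.309396.

Rounded to 5 decimal places: ρ_sc(-0.47) ≈ 0.30940.


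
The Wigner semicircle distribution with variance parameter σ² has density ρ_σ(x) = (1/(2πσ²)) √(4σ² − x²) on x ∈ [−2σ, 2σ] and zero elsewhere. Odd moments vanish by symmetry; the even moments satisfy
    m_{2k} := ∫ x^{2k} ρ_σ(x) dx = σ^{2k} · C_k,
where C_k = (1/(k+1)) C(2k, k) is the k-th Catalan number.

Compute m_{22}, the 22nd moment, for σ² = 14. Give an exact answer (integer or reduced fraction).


By the scaled semicircle moment identity, m_{2k} = σ^{2k} · C_k with k = 11.
C_11 = (1/(k+1)) · C(2k, k) = (1/12) · C(22, 11) = (1/12) · 705432 = 58786.
σ^{2k} = (σ²)^k = (14)^11 = 4049565169664.

Therefore m_{22} = σ^{22} · C_11 = 4049565169664 · 58786 = 238057738063867904.


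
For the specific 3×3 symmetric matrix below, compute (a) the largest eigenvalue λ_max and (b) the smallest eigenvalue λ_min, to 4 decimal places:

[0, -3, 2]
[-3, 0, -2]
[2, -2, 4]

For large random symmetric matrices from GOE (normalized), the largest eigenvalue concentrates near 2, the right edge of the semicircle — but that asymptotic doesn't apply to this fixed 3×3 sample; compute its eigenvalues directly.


Since M is real symmetric, all three eigenvalues are real; they are the roots of det(λI − M) = λ³ − (tr M) λ² + s λ − det M, where s is the sum of the principal 2×2 minors.
tr M = 0 + 0 + 4 = 4.
s = (0·0 − (-3)²) + (0·4 − 2²) + (0·4 − (-2)²) = -9 + (-4) + (-4) = -17.
det M (expand along row 1) = 0·(-4) − (-3)·(-8) + 2·6 = -12.
Characteristic polynomial: λ³ − 4λ² − 17λ + 12 = 0.
Substitute λ = y + (tr M)/3 = y + 1.333333 to remove the quadratic term: y³ + p·y + q = 0 with p = s − (tr M)²/3 = -22.333333 and q = −2(tr M)³/27 + (tr M)·s/3 − det M = -15.407407.
Three real roots ⇒ use the trigonometric (Viète) form: r = 2√(−p/3) = 5.456902, φ = arccos(3q/(p·r)) = arccos(0.379272) = 1.181787 rad.
y_k = r·cos(φ/3 − 2πk/3) for k = 0, 1, 2 gives y = 5.038948, -0.705615, -4.333333.
λ_k = y_k + 1.333333 gives λ = 6.3723, 0.6277, -3.0000 (check: the sum is 4.0000 = tr M).

Hence λ_max = 6.3723 and λ_min = -3.0000.


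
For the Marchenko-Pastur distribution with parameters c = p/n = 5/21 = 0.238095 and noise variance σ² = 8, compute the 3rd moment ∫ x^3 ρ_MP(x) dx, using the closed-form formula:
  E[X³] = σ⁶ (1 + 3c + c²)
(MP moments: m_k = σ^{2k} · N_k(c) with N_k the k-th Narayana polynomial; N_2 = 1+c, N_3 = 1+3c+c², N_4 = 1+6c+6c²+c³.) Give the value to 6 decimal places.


E[X³] = σ⁶ (1 + 3c + c²) (third MP moment). With σ² = 8 (so σ⁶ = 512) and c = 5/21 = 0.238095: E[X³] = 512 · (1 + 3·0.238095 + (0.238095)²) = 512 · 1.770975.

So E[X^3] = 906.739229.


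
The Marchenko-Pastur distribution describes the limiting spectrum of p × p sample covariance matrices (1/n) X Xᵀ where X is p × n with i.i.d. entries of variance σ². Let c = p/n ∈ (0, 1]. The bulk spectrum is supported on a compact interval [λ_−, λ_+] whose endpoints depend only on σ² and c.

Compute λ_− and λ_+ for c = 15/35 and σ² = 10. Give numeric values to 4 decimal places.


c = 15/35 = 0.428571; √c = 0.654654.
λ_− = σ² (1 − √c)² = 10 · (1 − 0.654654)² = 10 · (0.345346)² = 1.192641.
λ_+ = σ² (1 + √c)² = 10 · (1 + 0.654654)² = 10 · (1.654654)² = 27.378788.

Rounded to 4 decimal places: λ_− ≈ 1.1926, λ_+ ≈ 27.3788.


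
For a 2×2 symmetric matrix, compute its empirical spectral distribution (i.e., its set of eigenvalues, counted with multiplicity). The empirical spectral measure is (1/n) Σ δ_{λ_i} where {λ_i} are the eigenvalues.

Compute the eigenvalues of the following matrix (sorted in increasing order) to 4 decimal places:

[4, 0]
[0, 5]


Since M is real symmetric, both eigenvalues are real; they are the roots of det(λI − M) = λ² − (tr M) λ + det M.
tr M = 4 + 5 = 9.
det M = 4·5 − 0² = 20 − 0 = 20.
Characteristic polynomial: λ² − 9λ + 20 = 0.
Discriminant Δ = (tr M)² − 4·det M = 81 − 80 = 1; √Δ = 1.000000.
λ = (tr M ± √Δ)/2 = (9 ± 1.000000)/2, giving (tr M − √Δ)/2 = 4.0000 and (tr M + √Δ)/2 = 5.0000.

Eigenvalues sorted in increasing order: [4.0000, 5.0000].


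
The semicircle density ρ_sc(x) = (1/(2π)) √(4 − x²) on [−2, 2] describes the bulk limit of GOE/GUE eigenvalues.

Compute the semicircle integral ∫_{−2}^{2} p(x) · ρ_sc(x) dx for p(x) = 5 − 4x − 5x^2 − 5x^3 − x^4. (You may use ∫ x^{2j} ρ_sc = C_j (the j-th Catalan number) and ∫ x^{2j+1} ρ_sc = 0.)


Write p(x) = Σ a_i x^i, split into monomials and integrate each against ρ_sc separately.
Using ∫ x^{2j} ρ_sc = C_j = (1/(j+1)) C(2j, j) (Catalan numbers) and ∫ x^{2j+1} ρ_sc = 0 (odd monomials vanish by symmetry):
  i = 0 (even): a_0 · C_{0} = 5 · 1 = 5
  i = 1 (odd): ∫ x^1 ρ_sc = 0 (vanishes)
  i = 2 (even): a_2 · C_{1} = -5 · 1 = -5
  i = 3 (odd): ∫ x^3 ρ_sc = 0 (vanishes)
  i = 4 (even): a_4 · C_{2} = -1 · 2 = -2

Summing the contributions: ∫_{−2}^{2} p(x) ρ_sc(x) dx = 5 + (-5) + (-2) = -2.


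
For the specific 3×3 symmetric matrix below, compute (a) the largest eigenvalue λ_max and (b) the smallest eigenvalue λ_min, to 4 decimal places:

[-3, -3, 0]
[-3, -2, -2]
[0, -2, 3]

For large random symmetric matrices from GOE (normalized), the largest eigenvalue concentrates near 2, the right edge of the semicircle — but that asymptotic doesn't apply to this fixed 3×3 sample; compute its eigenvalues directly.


Since M is real symmetric, all three eigenvalues are real; they are the roots of det(λI − M) = λ³ − (tr M) λ² + s λ − det M, where s is the sum of the principal 2×2 minors.
tr M = -3 + (-2) + 3 = -2.
s = ((-3)·(-2) − (-3)²) + ((-3)·3 − 0²) + ((-2)·3 − (-2)²) = -3 + (-9) + (-10) = -22.
det M (expand along row 1) = (-3)·(-10) − (-3)·(-9) + 0·6 = 3.
Characteristic polynomial: λ³ + 2λ² − 22λ − 3 = 0.
Substitute λ = y + (tr M)/3 = y − 0.666667 to remove the quadratic term: y³ + p·y + q = 0 with p = s − (tr M)²/3 = -23.333333 and q = −2(tr M)³/27 + (tr M)·s/3 − det M = 12.259259.
Three real roots ⇒ use the trigonometric (Viète) form: r = 2√(−p/3) = 5.577734, φ = arccos(3q/(p·r)) = arccos(-0.282586) = 1.857285 rad.
y_k = r·cos(φ/3 − 2πk/3) for k = 0, 1, 2 gives y = 4.542528, 0.531844, -5.074372.
λ_k = y_k − 0.666667 gives λ = 3.8759, -0.1348, -5.7410 (check: the sum is -2.0000 = tr M).

Hence λ_max = 3.8759 and λ_min = -5.7410.


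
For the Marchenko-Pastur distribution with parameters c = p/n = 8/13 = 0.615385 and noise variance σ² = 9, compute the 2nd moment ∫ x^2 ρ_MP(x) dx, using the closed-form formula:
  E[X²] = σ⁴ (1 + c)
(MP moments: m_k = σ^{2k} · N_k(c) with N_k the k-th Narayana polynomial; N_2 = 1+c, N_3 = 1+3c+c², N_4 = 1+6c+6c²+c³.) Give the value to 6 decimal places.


E[X²] = σ⁴ (1 + c) (second MP moment). With σ² = 9 (so σ⁴ = 81) and c = 8/13 = 0.615385: E[X²] = 81 · (1 + 0.615385) = 81 · 1.615385.

So E[X^2] = 130.846154.


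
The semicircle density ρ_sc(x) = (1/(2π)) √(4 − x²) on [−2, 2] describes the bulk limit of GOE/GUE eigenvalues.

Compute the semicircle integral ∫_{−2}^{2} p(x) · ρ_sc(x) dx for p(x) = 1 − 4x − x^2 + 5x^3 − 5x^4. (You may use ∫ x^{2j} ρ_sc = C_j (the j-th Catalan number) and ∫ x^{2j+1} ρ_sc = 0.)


Write p(x) = Σ a_i x^i, split into monomials and integrate each against ρ_sc separately.
Using ∫ x^{2j} ρ_sc = C_j = (1/(j+1)) C(2j, j) (Catalan numbers) and ∫ x^{2j+1} ρ_sc = 0 (odd monomials vanish by symmetry):
  i = 0 (even): a_0 · C_{0} = 1 · 1 = 1
  i = 1 (odd): ∫ x^1 ρ_sc = 0 (vanishes)
  i = 2 (even): a_2 · C_{1} = -1 · 1 = -1
  i = 3 (odd): ∫ x^3 ρ_sc = 0 (vanishes)
  i = 4 (even): a_4 · C_{2} = -5 · 2 = -10

Summing the contributions: ∫_{−2}^{2} p(x) ρ_sc(x) dx = 1 + (-1) + (-10) = -10.


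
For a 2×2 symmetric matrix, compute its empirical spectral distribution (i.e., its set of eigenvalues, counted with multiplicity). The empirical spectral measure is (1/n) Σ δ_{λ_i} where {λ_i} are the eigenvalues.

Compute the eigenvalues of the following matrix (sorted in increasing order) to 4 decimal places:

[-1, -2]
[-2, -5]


Since M is real symmetric, both eigenvalues are real; they are the roots of det(λI − M) = λ² − (tr M) λ + det M.
tr M = -1 + (-5) = -6.
det M = (-1)·(-5) − (-2)² = 5 − 4 = 1.
Characteristic polynomial: λ² + 6λ + 1 = 0.
Discriminant Δ = (tr M)² − 4·det M = 36 − 4 = 32; √Δ = 5.656854.
λ = (tr M ± √Δ)/2 = (-6 ± 5.656854)/2, giving (tr M − √Δ)/2 = -5.8284 and (tr M + √Δ)/2 = -0.1716.

Eigenvalues sorted in increasing order: [-5.8284, -0.1716].


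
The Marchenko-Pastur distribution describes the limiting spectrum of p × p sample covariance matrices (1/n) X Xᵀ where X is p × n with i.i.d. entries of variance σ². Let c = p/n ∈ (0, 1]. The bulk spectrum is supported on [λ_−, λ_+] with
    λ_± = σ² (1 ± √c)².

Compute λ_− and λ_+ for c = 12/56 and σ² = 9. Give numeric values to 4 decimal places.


c = 12/56 = 0.214286; √c = 0.462910.
λ_− = σ² (1 − √c)² = 9 · (1 − 0.462910)² = 9 · (0.537090)² = 2.596191.
λ_+ = σ² (1 + √c)² = 9 · (1 + 0.462910)² = 9 · (1.462910)² = 19.260952.

Rounded to 4 decimal places: λ_− ≈ 2.5962, λ_+ ≈ 19.2610.


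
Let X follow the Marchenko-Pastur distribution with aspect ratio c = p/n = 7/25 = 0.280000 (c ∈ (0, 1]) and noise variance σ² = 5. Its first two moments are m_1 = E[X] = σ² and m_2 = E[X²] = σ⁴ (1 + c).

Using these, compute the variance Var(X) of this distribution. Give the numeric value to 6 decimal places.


m_1 = E[X] = σ² = 5, so m_1² = 25.
m_2 = E[X²] = σ⁴ (1 + c) = 25 · (1 + 0.280000) = 25 · 1.280000 = 32.000000.
(Note m_2 − m_1² simplifies to c · σ⁴ = 0.280000 · 25.)

Var(X) = m_2 − m_1² = 32.000000 − 25 = 7.000000.


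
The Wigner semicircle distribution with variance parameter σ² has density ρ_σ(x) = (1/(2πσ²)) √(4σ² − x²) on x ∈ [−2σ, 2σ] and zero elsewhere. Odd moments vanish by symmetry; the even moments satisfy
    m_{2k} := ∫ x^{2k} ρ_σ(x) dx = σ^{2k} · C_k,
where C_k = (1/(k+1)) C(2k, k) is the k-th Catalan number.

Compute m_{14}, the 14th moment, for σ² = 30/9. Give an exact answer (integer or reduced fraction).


By the scaled semicircle moment identity, m_{2k} = σ^{2k} · C_k with k = 7.
C_7 = (1/(k+1)) · C(2k, k) = (1/8) · C(14, 7) = (1/8) · 3432 = 429.
σ^{2k} = (σ²)^k = (30/9)^7 = 10000000/2187.

Therefore m_{14} = σ^{14} · C_7 = (10000000/2187) · 429 = 1430000000/729.


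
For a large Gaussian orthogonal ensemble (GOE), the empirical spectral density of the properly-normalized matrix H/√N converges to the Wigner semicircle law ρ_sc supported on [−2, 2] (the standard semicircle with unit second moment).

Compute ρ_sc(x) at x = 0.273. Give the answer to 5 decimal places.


ρ_sc(x) = (1/(2π)) √(4 − x²). With x = 0.273:
  4 − x² = 4 − (0.273)² = 4 − 0.074529 = 3.925471.
  √(4 − x²) = 1.981280.
  1/(2π) = 0.159155.
  ρ_sc(0.273) = 0.159155 · 1.981280 = 0.315331.

Rounded to 5 decimal places: ρ_sc(0.273) ≈ 0.31533.


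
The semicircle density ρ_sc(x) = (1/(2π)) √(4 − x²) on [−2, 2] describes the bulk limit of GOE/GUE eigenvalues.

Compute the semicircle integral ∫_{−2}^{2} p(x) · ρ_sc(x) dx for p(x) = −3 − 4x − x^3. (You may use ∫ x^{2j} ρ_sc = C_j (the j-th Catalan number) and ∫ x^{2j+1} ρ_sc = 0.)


Write p(x) = Σ a_i x^i, split into monomials and integrate each against ρ_sc separately.
Using ∫ x^{2j} ρ_sc = C_j = (1/(j+1)) C(2j, j) (Catalan numbers) and ∫ x^{2j+1} ρ_sc = 0 (odd monomials vanish by symmetry):
  i = 0 (even): a_0 · C_{0} = -3 · 1 = -3
  i = 1 (odd): ∫ x^1 ρ_sc = 0 (vanishes)
  i = 3 (odd): ∫ x^3 ρ_sc = 0 (vanishes)

Summing the contributions: ∫_{−2}^{2} p(x) ρ_sc(x) dx = -3.


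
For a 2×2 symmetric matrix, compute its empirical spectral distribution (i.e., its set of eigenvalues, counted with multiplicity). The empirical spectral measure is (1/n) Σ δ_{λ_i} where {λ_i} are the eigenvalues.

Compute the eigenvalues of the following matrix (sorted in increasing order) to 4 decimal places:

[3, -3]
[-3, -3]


Since M is real symmetric, both eigenvalues are real; they are the roots of det(λI − M) = λ² − (tr M) λ + det M.
tr M = 3 + (-3) = 0.
det M = 3·(-3) − (-3)² = -9 − 9 = -18.
Characteristic polynomial: λ² − 18 = 0.
Discriminant Δ = (tr M)² − 4·det M = 0 − (-72) = 72; √Δ = 8.485281.
λ = (tr M ± √Δ)/2 = (0 ± 8.485281)/2, giving (tr M − √Δ)/2 = -4.2426 and (tr M + √Δ)/2 = 4.2426.

Eigenvalues sorted in increasing order: [-4.2426, 4.2426].


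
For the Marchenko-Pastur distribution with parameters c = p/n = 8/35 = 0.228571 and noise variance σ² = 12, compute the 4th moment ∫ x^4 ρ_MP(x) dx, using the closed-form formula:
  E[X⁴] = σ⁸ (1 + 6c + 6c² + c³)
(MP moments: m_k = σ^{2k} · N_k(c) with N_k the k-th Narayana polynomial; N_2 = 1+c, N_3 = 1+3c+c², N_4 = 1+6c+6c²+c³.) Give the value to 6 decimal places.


E[X⁴] = σ⁸ (1 + 6c + 6c² + c³) (fourth MP moment). With σ² = 12 (so σ⁸ = 20736) and c = 8/35 = 0.228571: E[X⁴] = 20736 · (1 + 6·0.228571 + 6·(0.228571)² + (0.228571)³) = 20736 · 2.696840.

So E[X^4] = 55921.666985.
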